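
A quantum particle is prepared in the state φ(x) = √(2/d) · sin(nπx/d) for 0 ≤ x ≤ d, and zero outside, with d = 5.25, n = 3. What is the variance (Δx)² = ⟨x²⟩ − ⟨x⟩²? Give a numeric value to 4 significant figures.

Compute ⟨x⟩ and ⟨x²⟩ separately, then (Δx)² = ⟨x²⟩ − ⟨x⟩².
With sin²θ = (1 − cos2θ)/2 on 0 ≤ x ≤ d: ∫sin²(nπx/d) dx = d/2, ∫x·sin²(nπx/d) dx = d²/4, ∫x²·sin²(nπx/d) dx = d³·(1/6 − 1/(4n²π²)); higher powers xᵏ the same way, integrating xᵏ·cos(2nπx/d) by parts.
⟨x⟩ = 2.6250 and ⟨x²⟩ = 9.0324.
(Δx)² = 9.0324 − (2.6250)² = 2.1417.

2.142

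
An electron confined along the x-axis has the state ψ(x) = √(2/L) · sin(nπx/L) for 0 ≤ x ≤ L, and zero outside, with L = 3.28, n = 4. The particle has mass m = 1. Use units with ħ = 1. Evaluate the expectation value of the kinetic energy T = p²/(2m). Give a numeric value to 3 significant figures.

T = −(ħ²/2m) d²/dx², so ⟨T⟩ = −(ħ²/2m) ∫ ψ*·ψ'' dx; with m = 1.
d/dx sin(nπx/L) = (nπ/L)·cos(nπx/L) and d²/dx² sin(nπx/L) = −(nπ/L)²·sin(nπx/L); on 0 ≤ x ≤ L, ∫sin²(nπx/L) dx = L/2 and ∫sin(nπx/L)·cos(nπx/L) dx = 0.
⟨T⟩ = 7.3391.

7.34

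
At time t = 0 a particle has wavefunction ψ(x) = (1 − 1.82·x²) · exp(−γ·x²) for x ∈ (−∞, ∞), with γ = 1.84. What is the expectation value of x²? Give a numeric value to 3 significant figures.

0.0855

⟨x²⟩ = ∫ x²·|ψ|² dx / ∫|ψ|² dx (integrals over the domain).
Expand each integrand as polynomial × e^(−2γx²) and use ∫x^(2j)·e^(−2γx²) dx = (2j−1)!!/(4γ)^j · √(π/(2γ)), odd powers → 0; here √(π/(2γ)) = 0.92396.
State is unnormalized: ∫|ψ|² dx = 0.63650, and ∫ψ*·x²·ψ dx = 0.054425, so ⟨x²⟩ = 0.054425 / 0.63650.
⟨x²⟩ = 0.085507.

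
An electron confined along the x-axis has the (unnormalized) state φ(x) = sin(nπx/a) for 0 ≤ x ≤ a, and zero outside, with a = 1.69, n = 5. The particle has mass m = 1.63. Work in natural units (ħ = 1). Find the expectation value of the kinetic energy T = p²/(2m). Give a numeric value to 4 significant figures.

26.50

T = −(ħ²/2m) d²/dx², so ⟨T⟩ = −(ħ²/2m) ∫ φ*·φ'' dx / ∫|φ|² dx; with m = 1.63.
d/dx sin(nπx/a) = (nπ/a)·cos(nπx/a) and d²/dx² sin(nπx/a) = −(nπ/a)²·sin(nπx/a); on 0 ≤ x ≤ a, ∫sin²(nπx/a) dx = a/2 and ∫sin(nπx/a)·cos(nπx/a) dx = 0.
State is unnormalized: ∫|φ|² dx = 0.84500, and ∫φ*·(−ħ²/2m · φ'') dx = 22.393, so ⟨T⟩ = 22.393 / 0.84500.
⟨T⟩ = 26.500.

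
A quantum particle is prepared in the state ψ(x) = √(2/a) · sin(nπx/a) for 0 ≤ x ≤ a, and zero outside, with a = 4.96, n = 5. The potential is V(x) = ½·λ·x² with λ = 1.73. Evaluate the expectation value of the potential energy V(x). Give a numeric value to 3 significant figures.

7.05

⟨V⟩ = ∫ V(x)·|ψ|² dx.
With sin²θ = (1 − cos2θ)/2 on 0 ≤ x ≤ a: ∫sin²(nπx/a) dx = a/2, ∫x·sin²(nπx/a) dx = a²/4, ∫x²·sin²(nπx/a) dx = a³·(1/6 − 1/(4n²π²)); higher powers xᵏ the same way, integrating xᵏ·cos(2nπx/a) by parts.
⟨V⟩ = 7.0503.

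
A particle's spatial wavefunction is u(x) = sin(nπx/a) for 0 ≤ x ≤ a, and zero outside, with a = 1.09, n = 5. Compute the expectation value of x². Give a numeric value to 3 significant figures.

⟨x²⟩ = ∫ x²·|u|² dx / ∫|u|² dx (integrals over the domain).
With sin²θ = (1 − cos2θ)/2 on 0 ≤ x ≤ a: ∫sin²(nπx/a) dx = a/2, ∫x·sin²(nπx/a) dx = a²/4, ∫x²·sin²(nπx/a) dx = a³·(1/6 − 1/(4n²π²)); higher powers xᵏ the same way, integrating xᵏ·cos(2nπx/a) by parts.
State is unnormalized: ∫|u|² dx = 0.54500, and ∫u*·x²·u dx = 0.21453, so ⟨x²⟩ = 0.21453 / 0.54500.
⟨x²⟩ = 0.39363.

0.394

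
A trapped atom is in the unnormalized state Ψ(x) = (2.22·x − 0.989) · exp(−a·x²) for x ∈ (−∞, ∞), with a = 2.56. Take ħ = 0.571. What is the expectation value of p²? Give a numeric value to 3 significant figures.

p² Ψ = −ħ² d²Ψ/dx²; ⟨p²⟩ = −ħ² ∫ Ψ*·Ψ'' dx / ∫|Ψ|² dx.
Expand each integrand as polynomial × e^(−2ax²) and use ∫x^(2j)·e^(−2ax²) dx = (2j−1)!!/(4a)^j · √(π/(2a)), odd powers → 0; here √(π/(2a)) = 0.78332. Differentiate with the product rule, d/dx e^(−ax²) = −2ax·e^(−ax²).
State is unnormalized: ∫|Ψ|² dx = 1.1432, and ∫Ψ*·(−ħ² Ψ'') dx = 1.5835, so ⟨p²⟩ = 1.5835 / 1.1432.
⟨p²⟩ = 1.3852.

1.39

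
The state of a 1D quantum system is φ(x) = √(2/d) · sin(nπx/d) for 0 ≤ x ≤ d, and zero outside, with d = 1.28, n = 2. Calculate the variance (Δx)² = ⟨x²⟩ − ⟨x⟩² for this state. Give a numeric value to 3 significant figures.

0.116

Compute ⟨x⟩ and ⟨x²⟩ separately, then (Δx)² = ⟨x²⟩ − ⟨x⟩².
With sin²θ = (1 − cos2θ)/2 on 0 ≤ x ≤ d: ∫sin²(nπx/d) dx = d/2, ∫x·sin²(nπx/d) dx = d²/4, ∫x²·sin²(nπx/d) dx = d³·(1/6 − 1/(4n²π²)); higher powers xᵏ the same way, integrating xᵏ·cos(2nπx/d) by parts.
⟨x⟩ = 0.64000 and ⟨x²⟩ = 0.52538.
(Δx)² = 0.52538 − (0.64000)² = 0.11578.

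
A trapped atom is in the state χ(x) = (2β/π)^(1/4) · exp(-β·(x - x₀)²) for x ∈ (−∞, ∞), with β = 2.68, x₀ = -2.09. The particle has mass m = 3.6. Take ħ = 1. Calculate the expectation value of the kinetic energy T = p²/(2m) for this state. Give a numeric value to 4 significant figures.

0.3722

T = −(ħ²/2m) d²/dx², so ⟨T⟩ = −(ħ²/2m) ∫ χ*·χ'' dx; with m = 3.6.
Gaussian moments (u = x − x₀): ∫u^(2j)·e^(−2βu²) du = (2j−1)!!/(4β)^j · √(π/(2β)), odd powers integrate to 0; here √(π/(2β)) = 0.76558. Derivatives: d/dx e^(−βu²) = −2βu·e^(−βu²), d²/dx² e^(−βu²) = (4β²u² − 2β)·e^(−βu²).
⟨T⟩ = 0.37222.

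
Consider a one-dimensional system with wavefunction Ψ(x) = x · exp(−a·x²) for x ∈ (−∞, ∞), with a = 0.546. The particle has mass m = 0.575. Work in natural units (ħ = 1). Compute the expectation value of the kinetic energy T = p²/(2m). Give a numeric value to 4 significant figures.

T = −(ħ²/2m) d²/dx², so ⟨T⟩ = −(ħ²/2m) ∫ Ψ*·Ψ'' dx / ∫|Ψ|² dx; with m = 0.575.
Expand each integrand as polynomial × e^(−2ax²) and use ∫x^(2j)·e^(−2ax²) dx = (2j−1)!!/(4a)^j · √(π/(2a)), odd powers → 0; here √(π/(2a)) = 1.6961. Differentiate with the product rule, d/dx e^(−ax²) = −2ax·e^(−ax²).
State is unnormalized: ∫|Ψ|² dx = 0.77662, and ∫Ψ*·(−ħ²/2m · Ψ'') dx = 1.1062, so ⟨T⟩ = 1.1062 / 0.77662.
⟨T⟩ = 1.4243.

1.424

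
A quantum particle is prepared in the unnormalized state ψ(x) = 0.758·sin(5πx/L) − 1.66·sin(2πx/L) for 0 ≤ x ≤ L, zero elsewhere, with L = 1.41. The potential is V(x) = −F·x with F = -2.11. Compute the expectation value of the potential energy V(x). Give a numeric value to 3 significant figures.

⟨V⟩ = ∫ V(x)·|ψ|² dx / ∫|ψ|² dx.
On 0 ≤ x ≤ L (j ≠ l): ∫sin²(jπx/L) dx = L/2, ∫sin(jπx/L)·sin(lπx/L) dx = 0; diagonal moments ∫x·sin²(jπx/L) dx = L²/4, ∫x²·sin²(jπx/L) dx = L³·(1/6 − 1/(4j²π²)); cross terms ∫x·sin(jπx/L)·sin(lπx/L) dx = 0 for j + l even and −4jlL²/(π²(j² − l²)²) for j + l odd, ∫x²·sin(jπx/L)·sin(lπx/L) dx = (−1)^(j+l)·4jlL³/(π²(j² − l²)²); higher powers the same way via product-to-sum and parts.
State is unnormalized: ∫|ψ|² dx = 2.3478, and ∫ψ*·V(x)·ψ dx = 3.5894, so ⟨V⟩ = 3.5894 / 2.3478.
⟨V⟩ = 1.5289.

1.53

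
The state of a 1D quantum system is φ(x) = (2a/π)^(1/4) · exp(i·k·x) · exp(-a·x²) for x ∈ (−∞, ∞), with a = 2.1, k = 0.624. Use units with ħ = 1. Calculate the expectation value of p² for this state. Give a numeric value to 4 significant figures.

p² φ = −ħ² d²φ/dx²; ⟨p²⟩ = −ħ² ∫ φ*·φ'' dx.
Gaussian moments: ∫x^(2j)·e^(−2ax²) dx = (2j−1)!!/(4a)^j · √(π/(2a)), odd powers integrate to 0; here √(π/(2a)) = 0.86487. Derivatives: φ′ = (ik − 2ax)·φ, φ″ = ((ik − 2ax)² − 2a)·φ; the odd-in-x pieces drop out.
⟨p²⟩ = 2.4894.

2.489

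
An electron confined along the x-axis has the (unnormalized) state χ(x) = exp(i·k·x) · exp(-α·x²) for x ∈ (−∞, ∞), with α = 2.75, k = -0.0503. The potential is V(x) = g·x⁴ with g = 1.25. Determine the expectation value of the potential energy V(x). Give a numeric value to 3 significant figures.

⟨V⟩ = ∫ V(x)·|χ|² dx / ∫|χ|² dx.
Gaussian moments: ∫x^(2j)·e^(−2αx²) dx = (2j−1)!!/(4α)^j · √(π/(2α)), odd powers integrate to 0; here √(π/(2α)) = 0.75578.
State is unnormalized: ∫|χ|² dx = 0.75578, and ∫χ*·V(x)·χ dx = 0.023423, so ⟨V⟩ = 0.023423 / 0.75578.
⟨V⟩ = 0.030992.

0.0310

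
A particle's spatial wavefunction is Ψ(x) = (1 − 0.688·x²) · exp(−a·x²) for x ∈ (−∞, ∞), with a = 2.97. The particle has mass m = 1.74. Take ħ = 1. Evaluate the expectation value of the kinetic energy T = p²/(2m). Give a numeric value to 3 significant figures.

1.09

T = −(ħ²/2m) d²/dx², so ⟨T⟩ = −(ħ²/2m) ∫ Ψ*·Ψ'' dx / ∫|Ψ|² dx; with m = 1.74.
Expand each integrand as polynomial × e^(−2ax²) and use ∫x^(2j)·e^(−2ax²) dx = (2j−1)!!/(4a)^j · √(π/(2a)), odd powers → 0; here √(π/(2a)) = 0.72725. Differentiate with the product rule, d/dx e^(−ax²) = −2ax·e^(−ax²).
State is unnormalized: ∫|Ψ|² dx = 0.65033, and ∫Ψ*·(−ħ²/2m · Ψ'') dx = 0.70713, so ⟨T⟩ = 0.70713 / 0.65033.
⟨T⟩ = 1.0873.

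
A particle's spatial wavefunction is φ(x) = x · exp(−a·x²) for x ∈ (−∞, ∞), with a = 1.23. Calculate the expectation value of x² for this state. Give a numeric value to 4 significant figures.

0.6098

⟨x²⟩ = ∫ x²·|φ|² dx / ∫|φ|² dx (integrals over the domain).
Expand each integrand as polynomial × e^(−2ax²) and use ∫x^(2j)·e^(−2ax²) dx = (2j−1)!!/(4a)^j · √(π/(2a)), odd powers → 0; here √(π/(2a)) = 1.1301.
State is unnormalized: ∫|φ|² dx = 0.22969, and ∫φ*·x²·φ dx = 0.14005, so ⟨x²⟩ = 0.14005 / 0.22969.
⟨x²⟩ = 0.60976.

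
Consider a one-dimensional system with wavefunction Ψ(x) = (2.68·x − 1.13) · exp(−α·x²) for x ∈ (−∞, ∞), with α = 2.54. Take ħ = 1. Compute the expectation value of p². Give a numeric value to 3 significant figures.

4.35

p² Ψ = −ħ² d²Ψ/dx²; ⟨p²⟩ = −ħ² ∫ Ψ*·Ψ'' dx / ∫|Ψ|² dx.
Expand each integrand as polynomial × e^(−2αx²) and use ∫x^(2j)·e^(−2αx²) dx = (2j−1)!!/(4α)^j · √(π/(2α)), odd powers → 0; here √(π/(2α)) = 0.78640. Differentiate with the product rule, d/dx e^(−αx²) = −2αx·e^(−αx²).
State is unnormalized: ∫|Ψ|² dx = 1.5601, and ∫Ψ*·(−ħ² Ψ'') dx = 6.7867, so ⟨p²⟩ = 6.7867 / 1.5601.
⟨p²⟩ = 4.3502.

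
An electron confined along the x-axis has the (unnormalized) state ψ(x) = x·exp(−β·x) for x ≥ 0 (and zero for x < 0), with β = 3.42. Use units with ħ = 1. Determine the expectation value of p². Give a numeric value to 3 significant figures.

11.7

p² ψ = −ħ² d²ψ/dx²; ⟨p²⟩ = −ħ² ∫ ψ*·ψ'' dx / ∫|ψ|² dx.
Differentiate x·exp(−β·x) with the product rule; every integrand then reduces to terms xʲ·e^(−2βx) on [0, ∞), with ∫₀^∞ xʲ·e^(−2βx) dx = j!/(2β)^(j+1).
State is unnormalized: ∫|ψ|² dx = 0.0062497, and ∫ψ*·(−ħ² ψ'') dx = 0.073099, so ⟨p²⟩ = 0.073099 / 0.0062497.
⟨p²⟩ = 11.696.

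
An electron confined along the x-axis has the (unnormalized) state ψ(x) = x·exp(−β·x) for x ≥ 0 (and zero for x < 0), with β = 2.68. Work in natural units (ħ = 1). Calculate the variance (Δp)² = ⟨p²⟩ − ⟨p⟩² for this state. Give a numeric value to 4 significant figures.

Compute ⟨p⟩ and ⟨p²⟩ separately; (Δp)² = ⟨p²⟩ − ⟨p⟩².
Differentiate x·exp(−β·x) with the product rule; every integrand then reduces to terms xʲ·e^(−2βx) on [0, ∞), with ∫₀^∞ xʲ·e^(−2βx) dx = j!/(2β)^(j+1).
Normalization: ∫|ψ|² dx = 0.012988.
⟨p⟩ = 0.0000 and ⟨p²⟩ = 7.1824.
(Δp)² = 7.1824 − (0.0000)² = 7.1824.

7.182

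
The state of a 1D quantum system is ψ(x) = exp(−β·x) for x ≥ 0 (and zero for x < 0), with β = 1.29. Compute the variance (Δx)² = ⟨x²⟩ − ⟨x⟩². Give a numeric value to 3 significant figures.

Compute ⟨x⟩ and ⟨x²⟩ separately, then (Δx)² = ⟨x²⟩ − ⟨x⟩².
Every integrand reduces to terms xʲ·e^(−2βx) on [0, ∞); use ∫₀^∞ xʲ·e^(−2βx) dx = j!/(2β)^(j+1).
Normalization: ∫|ψ|² dx = 0.38760.
⟨x⟩ = 0.38760 and ⟨x²⟩ = 0.30046.
(Δx)² = 0.30046 − (0.38760)² = 0.15023.

0.150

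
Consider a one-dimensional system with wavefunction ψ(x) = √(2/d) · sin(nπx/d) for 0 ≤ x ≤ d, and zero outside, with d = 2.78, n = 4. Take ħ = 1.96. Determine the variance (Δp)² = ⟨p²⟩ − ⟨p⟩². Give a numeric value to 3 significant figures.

Compute ⟨p⟩ and ⟨p²⟩ separately; (Δp)² = ⟨p²⟩ − ⟨p⟩².
d/dx sin(nπx/d) = (nπ/d)·cos(nπx/d) and d²/dx² sin(nπx/d) = −(nπ/d)²·sin(nπx/d); on 0 ≤ x ≤ d, ∫sin²(nπx/d) dx = d/2 and ∫sin(nπx/d)·cos(nπx/d) dx = 0.
⟨p⟩ = 0.0000 and ⟨p²⟩ = 78.495.
(Δp)² = 78.495 − (0.0000)² = 78.495.

78.5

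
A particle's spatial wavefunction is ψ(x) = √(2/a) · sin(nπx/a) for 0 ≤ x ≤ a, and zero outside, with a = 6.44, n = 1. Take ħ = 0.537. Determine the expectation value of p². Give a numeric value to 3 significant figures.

p² ψ = −ħ² d²ψ/dx²; ⟨p²⟩ = −ħ² ∫ ψ*·ψ'' dx.
d/dx sin(nπx/a) = (nπ/a)·cos(nπx/a) and d²/dx² sin(nπx/a) = −(nπ/a)²·sin(nπx/a); on 0 ≤ x ≤ a, ∫sin²(nπx/a) dx = a/2 and ∫sin(nπx/a)·cos(nπx/a) dx = 0.
⟨p²⟩ = 0.068624.

0.0686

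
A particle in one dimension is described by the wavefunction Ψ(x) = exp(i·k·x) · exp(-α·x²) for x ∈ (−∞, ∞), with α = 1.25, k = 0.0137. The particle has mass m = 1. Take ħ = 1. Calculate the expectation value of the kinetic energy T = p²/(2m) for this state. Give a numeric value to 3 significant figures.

T = −(ħ²/2m) d²/dx², so ⟨T⟩ = −(ħ²/2m) ∫ Ψ*·Ψ'' dx / ∫|Ψ|² dx; with m = 1.
Gaussian moments: ∫x^(2j)·e^(−2αx²) dx = (2j−1)!!/(4α)^j · √(π/(2α)), odd powers integrate to 0; here √(π/(2α)) = 1.1210. Derivatives: Ψ′ = (ik − 2αx)·Ψ, Ψ″ = ((ik − 2αx)² − 2α)·Ψ; the odd-in-x pieces drop out.
State is unnormalized: ∫|Ψ|² dx = 1.1210, and ∫Ψ*·(−ħ²/2m · Ψ'') dx = 0.70073, so ⟨T⟩ = 0.70073 / 1.1210.
⟨T⟩ = 0.62509.

0.625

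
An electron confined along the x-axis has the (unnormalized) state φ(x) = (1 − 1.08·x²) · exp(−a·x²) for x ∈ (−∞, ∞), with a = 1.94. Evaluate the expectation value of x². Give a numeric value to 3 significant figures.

⟨x²⟩ = ∫ x²·|φ|² dx / ∫|φ|² dx (integrals over the domain).
Expand each integrand as polynomial × e^(−2ax²) and use ∫x^(2j)·e^(−2ax²) dx = (2j−1)!!/(4a)^j · √(π/(2a)), odd powers → 0; here √(π/(2a)) = 0.89983.
State is unnormalized: ∫|φ|² dx = 0.70165, and ∫φ*·x²·φ dx = 0.052818, so ⟨x²⟩ = 0.052818 / 0.70165.
⟨x²⟩ = 0.075277.

0.0753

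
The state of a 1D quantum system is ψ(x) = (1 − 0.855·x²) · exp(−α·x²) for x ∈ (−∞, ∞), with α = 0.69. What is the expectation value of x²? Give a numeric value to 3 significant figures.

0.315

⟨x²⟩ = ∫ x²·|ψ|² dx / ∫|ψ|² dx (integrals over the domain).
Expand each integrand as polynomial × e^(−2αx²) and use ∫x^(2j)·e^(−2αx²) dx = (2j−1)!!/(4α)^j · √(π/(2α)), odd powers → 0; here √(π/(2α)) = 1.5088.
State is unnormalized: ∫|ψ|² dx = 1.0084, and ∫ψ*·x²·ψ dx = 0.31750, so ⟨x²⟩ = 0.31750 / 1.0084.
⟨x²⟩ = 0.31486.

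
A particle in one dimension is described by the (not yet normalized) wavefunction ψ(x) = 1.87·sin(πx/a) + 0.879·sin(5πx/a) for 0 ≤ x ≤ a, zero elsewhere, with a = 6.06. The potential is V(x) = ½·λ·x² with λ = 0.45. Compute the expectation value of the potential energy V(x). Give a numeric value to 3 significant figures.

⟨V⟩ = ∫ V(x)·|ψ|² dx / ∫|ψ|² dx.
On 0 ≤ x ≤ a (j ≠ l): ∫sin²(jπx/a) dx = a/2, ∫sin(jπx/a)·sin(lπx/a) dx = 0; diagonal moments ∫x·sin²(jπx/a) dx = a²/4, ∫x²·sin²(jπx/a) dx = a³·(1/6 − 1/(4j²π²)); cross terms ∫x·sin(jπx/a)·sin(lπx/a) dx = 0 for j + l even and −4jla²/(π²(j² − l²)²) for j + l odd, ∫x²·sin(jπx/a)·sin(lπx/a) dx = (−1)^(j+l)·4jla³/(π²(j² − l²)²); higher powers the same way via product-to-sum and parts.
State is unnormalized: ∫|ψ|² dx = 12.937, and ∫ψ*·V(x)·ψ dx = 31.736, so ⟨V⟩ = 31.736 / 12.937.
⟨V⟩ = 2.4532.

2.45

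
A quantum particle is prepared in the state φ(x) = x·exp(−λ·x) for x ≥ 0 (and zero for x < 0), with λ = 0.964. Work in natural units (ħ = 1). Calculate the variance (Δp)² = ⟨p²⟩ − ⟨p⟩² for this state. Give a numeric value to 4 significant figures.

Compute ⟨p⟩ and ⟨p²⟩ separately; (Δp)² = ⟨p²⟩ − ⟨p⟩².
Differentiate x·exp(−λ·x) with the product rule; every integrand then reduces to terms xʲ·e^(−2λx) on [0, ∞), with ∫₀^∞ xʲ·e^(−2λx) dx = j!/(2λ)^(j+1).
Normalization: ∫|φ|² dx = 0.27907.
⟨p⟩ = 0.0000 and ⟨p²⟩ = 0.92930.
(Δp)² = 0.92930 − (0.0000)² = 0.92930.

0.9293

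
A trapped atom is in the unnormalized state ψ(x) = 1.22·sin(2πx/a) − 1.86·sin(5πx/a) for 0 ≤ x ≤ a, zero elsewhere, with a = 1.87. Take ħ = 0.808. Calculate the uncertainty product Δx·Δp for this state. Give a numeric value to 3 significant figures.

Δx = √(⟨x²⟩−⟨x⟩²), Δp = √(⟨p²⟩−⟨p⟩²).
On 0 ≤ x ≤ a (j ≠ l): ∫sin²(jπx/a) dx = a/2, ∫sin(jπx/a)·sin(lπx/a) dx = 0; diagonal moments ∫x·sin²(jπx/a) dx = a²/4, ∫x²·sin²(jπx/a) dx = a³·(1/6 − 1/(4j²π²)); cross terms ∫x·sin(jπx/a)·sin(lπx/a) dx = 0 for j + l even and −4jla²/(π²(j² − l²)²) for j + l odd, ∫x²·sin(jπx/a)·sin(lπx/a) dx = (−1)^(j+l)·4jla³/(π²(j² − l²)²); higher powers the same way via product-to-sum and parts. d²/dx² sin(jπx/a) = −(jπ/a)²·sin(jπx/a); on 0 ≤ x ≤ a, ∫sin²(jπx/a) dx = a/2 and ∫sin(jπx/a)·sin(lπx/a) dx = 0 for j ≠ l, so only diagonal terms survive in ∫|ψ|² and ∫ψ·ψ″; ∫ψ·ψ′ dx = [ψ²/2] between the walls = 0.
Normalization: ∫|ψ|² dx = 4.6264.
⟨x⟩ = 0.96653, ⟨x²⟩ = 1.2063 ⇒ Δx = 0.52167.
⟨p⟩ = 0.0000, ⟨p²⟩ = 34.426 ⇒ Δp = 5.8674.
Δx·Δp = 3.0608.

3.06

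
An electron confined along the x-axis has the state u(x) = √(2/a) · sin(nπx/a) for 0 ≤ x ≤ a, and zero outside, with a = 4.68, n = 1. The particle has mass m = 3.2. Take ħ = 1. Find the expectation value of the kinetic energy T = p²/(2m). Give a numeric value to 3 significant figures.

T = −(ħ²/2m) d²/dx², so ⟨T⟩ = −(ħ²/2m) ∫ u*·u'' dx; with m = 3.2.
d/dx sin(nπx/a) = (nπ/a)·cos(nπx/a) and d²/dx² sin(nπx/a) = −(nπ/a)²·sin(nπx/a); on 0 ≤ x ≤ a, ∫sin²(nπx/a) dx = a/2 and ∫sin(nπx/a)·cos(nπx/a) dx = 0.
⟨T⟩ = 0.070409.

0.0704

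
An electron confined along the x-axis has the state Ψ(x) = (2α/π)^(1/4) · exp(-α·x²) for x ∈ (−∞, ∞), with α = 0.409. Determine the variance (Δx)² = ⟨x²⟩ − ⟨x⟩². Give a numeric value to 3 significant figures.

0.611

Compute ⟨x⟩ and ⟨x²⟩ separately, then (Δx)² = ⟨x²⟩ − ⟨x⟩².
Gaussian moments: ∫x^(2j)·e^(−2αx²) dx = (2j−1)!!/(4α)^j · √(π/(2α)), odd powers integrate to 0; here √(π/(2α)) = 1.9597.
⟨x⟩ = 0.0000 and ⟨x²⟩ = 0.61125.
(Δx)² = 0.61125 − (0.0000)² = 0.61125.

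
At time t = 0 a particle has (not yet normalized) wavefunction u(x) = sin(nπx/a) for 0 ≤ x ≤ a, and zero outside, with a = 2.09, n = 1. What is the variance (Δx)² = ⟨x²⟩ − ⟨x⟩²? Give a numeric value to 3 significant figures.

Compute ⟨x⟩ and ⟨x²⟩ separately, then (Δx)² = ⟨x²⟩ − ⟨x⟩².
With sin²θ = (1 − cos2θ)/2 on 0 ≤ x ≤ a: ∫sin²(nπx/a) dx = a/2, ∫x·sin²(nπx/a) dx = a²/4, ∫x²·sin²(nπx/a) dx = a³·(1/6 − 1/(4n²π²)); higher powers xᵏ the same way, integrating xᵏ·cos(2nπx/a) by parts.
Normalization: ∫|u|² dx = 1.0450.
⟨x⟩ = 1.0450 and ⟨x²⟩ = 1.2347.
(Δx)² = 1.2347 − (1.0450)² = 0.14272.

0.143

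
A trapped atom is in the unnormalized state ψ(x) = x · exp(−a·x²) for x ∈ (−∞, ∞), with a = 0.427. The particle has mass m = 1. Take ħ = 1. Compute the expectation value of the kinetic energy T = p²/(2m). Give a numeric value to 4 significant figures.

T = −(ħ²/2m) d²/dx², so ⟨T⟩ = −(ħ²/2m) ∫ ψ*·ψ'' dx / ∫|ψ|² dx; with m = 1.
Expand each integrand as polynomial × e^(−2ax²) and use ∫x^(2j)·e^(−2ax²) dx = (2j−1)!!/(4a)^j · √(π/(2a)), odd powers → 0; here √(π/(2a)) = 1.9180. Differentiate with the product rule, d/dx e^(−ax²) = −2ax·e^(−ax²).
State is unnormalized: ∫|ψ|² dx = 1.1229, and ∫ψ*·(−ħ²/2m · ψ'') dx = 0.71925, so ⟨T⟩ = 0.71925 / 1.1229.
⟨T⟩ = 0.64050.

0.6405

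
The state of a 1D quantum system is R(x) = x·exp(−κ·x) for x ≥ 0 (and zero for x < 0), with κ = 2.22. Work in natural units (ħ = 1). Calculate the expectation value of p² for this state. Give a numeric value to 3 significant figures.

4.93

p² R = −ħ² d²R/dx²; ⟨p²⟩ = −ħ² ∫ R*·R'' dx / ∫|R|² dx.
Differentiate x·exp(−κ·x) with the product rule; every integrand then reduces to terms xʲ·e^(−2κx) on [0, ∞), with ∫₀^∞ xʲ·e^(−2κx) dx = j!/(2κ)^(j+1).
State is unnormalized: ∫|R|² dx = 0.022850, and ∫R*·(−ħ² R'') dx = 0.11261, so ⟨p²⟩ = 0.11261 / 0.022850.
⟨p²⟩ = 4.9284.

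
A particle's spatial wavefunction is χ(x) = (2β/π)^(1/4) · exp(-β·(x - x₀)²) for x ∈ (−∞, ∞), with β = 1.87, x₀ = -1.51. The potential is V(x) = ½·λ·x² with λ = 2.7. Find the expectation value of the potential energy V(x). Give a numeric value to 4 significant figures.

3.259

⟨V⟩ = ∫ V(x)·|χ|² dx.
Gaussian moments (u = x − x₀): ∫u^(2j)·e^(−2βu²) du = (2j−1)!!/(4β)^j · √(π/(2β)), odd powers integrate to 0; here √(π/(2β)) = 0.91651.
⟨V⟩ = 3.2586.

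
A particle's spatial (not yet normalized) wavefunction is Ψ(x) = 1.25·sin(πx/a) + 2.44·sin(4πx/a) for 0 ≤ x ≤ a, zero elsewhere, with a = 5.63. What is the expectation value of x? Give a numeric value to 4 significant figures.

2.749

⟨x⟩ = ∫ x·|Ψ|² dx / ∫|Ψ|² dx (integrals over the domain).
On 0 ≤ x ≤ a (j ≠ l): ∫sin²(jπx/a) dx = a/2, ∫sin(jπx/a)·sin(lπx/a) dx = 0; diagonal moments ∫x·sin²(jπx/a) dx = a²/4, ∫x²·sin²(jπx/a) dx = a³·(1/6 − 1/(4j²π²)); cross terms ∫x·sin(jπx/a)·sin(lπx/a) dx = 0 for j + l even and −4jla²/(π²(j² − l²)²) for j + l odd, ∫x²·sin(jπx/a)·sin(lπx/a) dx = (−1)^(j+l)·4jla³/(π²(j² − l²)²); higher powers the same way via product-to-sum and parts.
State is unnormalized: ∫|Ψ|² dx = 21.158, and ∫Ψ*·x·Ψ dx = 58.166, so ⟨x⟩ = 58.166 / 21.158.
⟨x⟩ = 2.7492.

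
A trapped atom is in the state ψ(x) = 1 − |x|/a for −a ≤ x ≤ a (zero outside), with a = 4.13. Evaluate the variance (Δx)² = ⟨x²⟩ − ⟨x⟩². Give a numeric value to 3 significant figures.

1.71

Compute ⟨x⟩ and ⟨x²⟩ separately, then (Δx)² = ⟨x²⟩ − ⟨x⟩².
ψ is even, so ∫ over [−a, a] = 2∫₀ᵃ with ψ = 1 − x/a there: ∫₀ᵃ (1 − x/a)² dx = a/3, ∫₀ᵃ x²(1 − x/a)² dx = a³/30, ∫₀ᵃ x⁴(1 − x/a)² dx = a⁵/105.
Normalization: ∫|ψ|² dx = 2.7533.
⟨x⟩ = 0.0000 and ⟨x²⟩ = 1.7057.
(Δx)² = 1.7057 − (0.0000)² = 1.7057.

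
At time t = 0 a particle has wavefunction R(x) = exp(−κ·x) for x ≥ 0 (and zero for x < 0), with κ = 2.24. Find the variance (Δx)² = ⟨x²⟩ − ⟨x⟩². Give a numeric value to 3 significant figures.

Compute ⟨x⟩ and ⟨x²⟩ separately, then (Δx)² = ⟨x²⟩ − ⟨x⟩².
Every integrand reduces to terms xʲ·e^(−2κx) on [0, ∞); use ∫₀^∞ xʲ·e^(−2κx) dx = j!/(2κ)^(j+1).
Normalization: ∫|R|² dx = 0.22321.
⟨x⟩ = 0.22321 and ⟨x²⟩ = 0.099649.
(Δx)² = 0.099649 − (0.22321)² = 0.049825.

0.0498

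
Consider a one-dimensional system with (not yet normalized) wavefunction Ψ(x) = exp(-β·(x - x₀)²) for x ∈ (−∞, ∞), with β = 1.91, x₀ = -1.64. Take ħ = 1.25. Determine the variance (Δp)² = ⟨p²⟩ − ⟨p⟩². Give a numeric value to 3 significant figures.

Compute ⟨p⟩ and ⟨p²⟩ separately; (Δp)² = ⟨p²⟩ − ⟨p⟩².
Gaussian moments (u = x − x₀): ∫u^(2j)·e^(−2βu²) du = (2j−1)!!/(4β)^j · √(π/(2β)), odd powers integrate to 0; here √(π/(2β)) = 0.90687. Derivatives: d/dx e^(−βu²) = −2βu·e^(−βu²), d²/dx² e^(−βu²) = (4β²u² − 2β)·e^(−βu²).
Normalization: ∫|Ψ|² dx = 0.90687.
⟨p⟩ = 0.0000 and ⟨p²⟩ = 2.9844.
(Δp)² = 2.9844 − (0.0000)² = 2.9844.

2.98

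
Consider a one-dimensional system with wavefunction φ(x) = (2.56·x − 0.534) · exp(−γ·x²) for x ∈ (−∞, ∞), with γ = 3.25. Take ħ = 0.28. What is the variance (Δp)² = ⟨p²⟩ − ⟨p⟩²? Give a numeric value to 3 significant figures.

Compute ⟨p⟩ and ⟨p²⟩ separately; (Δp)² = ⟨p²⟩ − ⟨p⟩².
Expand each integrand as polynomial × e^(−2γx²) and use ∫x^(2j)·e^(−2γx²) dx = (2j−1)!!/(4γ)^j · √(π/(2γ)), odd powers → 0; here √(π/(2γ)) = 0.69521. Differentiate with the product rule, d/dx e^(−γx²) = −2γx·e^(−γx²).
Normalization: ∫|φ|² dx = 0.54872.
⟨p⟩ = 0.0000 and ⟨p²⟩ = 0.58029.
(Δp)² = 0.58029 − (0.0000)² = 0.58029.

0.580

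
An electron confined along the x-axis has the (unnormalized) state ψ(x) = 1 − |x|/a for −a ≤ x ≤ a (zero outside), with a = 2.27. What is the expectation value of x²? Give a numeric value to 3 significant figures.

⟨x²⟩ = ∫ x²·|ψ|² dx / ∫|ψ|² dx (integrals over the domain).
ψ is even, so ∫ over [−a, a] = 2∫₀ᵃ with ψ = 1 − x/a there: ∫₀ᵃ (1 − x/a)² dx = a/3, ∫₀ᵃ x²(1 − x/a)² dx = a³/30, ∫₀ᵃ x⁴(1 − x/a)² dx = a⁵/105.
State is unnormalized: ∫|ψ|² dx = 1.5133, and ∫ψ*·x²·ψ dx = 0.77981, so ⟨x²⟩ = 0.77981 / 1.5133.
⟨x²⟩ = 0.51529.

0.515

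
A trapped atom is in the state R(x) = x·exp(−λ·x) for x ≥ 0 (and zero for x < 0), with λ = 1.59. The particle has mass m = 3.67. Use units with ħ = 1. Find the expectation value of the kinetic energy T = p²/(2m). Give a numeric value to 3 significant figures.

T = −(ħ²/2m) d²/dx², so ⟨T⟩ = −(ħ²/2m) ∫ R*·R'' dx / ∫|R|² dx; with m = 3.67.
Differentiate x·exp(−λ·x) with the product rule; every integrand then reduces to terms xʲ·e^(−2λx) on [0, ∞), with ∫₀^∞ xʲ·e^(−2λx) dx = j!/(2λ)^(j+1).
State is unnormalized: ∫|R|² dx = 0.062194, and ∫R*·(−ħ²/2m · R'') dx = 0.021421, so ⟨T⟩ = 0.021421 / 0.062194.
⟨T⟩ = 0.34443.

0.344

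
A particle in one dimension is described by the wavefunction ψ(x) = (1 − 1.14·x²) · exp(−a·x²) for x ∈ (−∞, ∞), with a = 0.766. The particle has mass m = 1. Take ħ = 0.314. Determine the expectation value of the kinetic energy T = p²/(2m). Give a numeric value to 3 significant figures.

T = −(ħ²/2m) d²/dx², so ⟨T⟩ = −(ħ²/2m) ∫ ψ*·ψ'' dx / ∫|ψ|² dx; with m = 1.
Expand each integrand as polynomial × e^(−2ax²) and use ∫x^(2j)·e^(−2ax²) dx = (2j−1)!!/(4a)^j · √(π/(2a)), odd powers → 0; here √(π/(2a)) = 1.4320. Differentiate with the product rule, d/dx e^(−ax²) = −2ax·e^(−ax²).
State is unnormalized: ∫|ψ|² dx = 0.96112, and ∫ψ*·(−ħ²/2m · ψ'') dx = 0.14672, so ⟨T⟩ = 0.14672 / 0.96112.
⟨T⟩ = 0.15265.

0.153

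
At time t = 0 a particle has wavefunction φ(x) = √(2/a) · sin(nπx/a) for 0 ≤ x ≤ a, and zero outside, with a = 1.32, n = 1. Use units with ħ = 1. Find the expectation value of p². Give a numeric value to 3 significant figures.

p² φ = −ħ² d²φ/dx²; ⟨p²⟩ = −ħ² ∫ φ*·φ'' dx.
d/dx sin(nπx/a) = (nπ/a)·cos(nπx/a) and d²/dx² sin(nπx/a) = −(nπ/a)²·sin(nπx/a); on 0 ≤ x ≤ a, ∫sin²(nπx/a) dx = a/2 and ∫sin(nπx/a)·cos(nπx/a) dx = 0.
⟨p²⟩ = 5.6644.

5.66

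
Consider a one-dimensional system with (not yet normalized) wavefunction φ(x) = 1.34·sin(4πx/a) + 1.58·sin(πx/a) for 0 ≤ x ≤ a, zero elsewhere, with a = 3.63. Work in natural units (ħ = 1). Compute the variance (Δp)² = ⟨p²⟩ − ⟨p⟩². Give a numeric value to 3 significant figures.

Compute ⟨p⟩ and ⟨p²⟩ separately; (Δp)² = ⟨p²⟩ − ⟨p⟩².
d²/dx² sin(jπx/a) = −(jπ/a)²·sin(jπx/a); on 0 ≤ x ≤ a, ∫sin²(jπx/a) dx = a/2 and ∫sin(jπx/a)·sin(lπx/a) dx = 0 for j ≠ l, so only diagonal terms survive in ∫|φ|² and ∫φ·φ″; ∫φ·φ′ dx = [φ²/2] between the walls = 0.
Normalization: ∫|φ|² dx = 7.7900.
⟨p⟩ = 0.0000 and ⟨p²⟩ = 5.4493.
(Δp)² = 5.4493 − (0.0000)² = 5.4493.

5.45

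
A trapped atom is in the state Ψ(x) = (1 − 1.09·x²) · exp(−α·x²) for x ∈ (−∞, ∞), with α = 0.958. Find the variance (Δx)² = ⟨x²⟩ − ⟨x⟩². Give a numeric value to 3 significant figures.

0.196

Compute ⟨x⟩ and ⟨x²⟩ separately, then (Δx)² = ⟨x²⟩ − ⟨x⟩².
Expand each integrand as polynomial × e^(−2αx²) and use ∫x^(2j)·e^(−2αx²) dx = (2j−1)!!/(4α)^j · √(π/(2α)), odd powers → 0; here √(π/(2α)) = 1.2805.
Normalization: ∫|Ψ|² dx = 0.86284.
⟨x⟩ = 0.0000 and ⟨x²⟩ = 0.19634.
(Δx)² = 0.19634 − (0.0000)² = 0.19634.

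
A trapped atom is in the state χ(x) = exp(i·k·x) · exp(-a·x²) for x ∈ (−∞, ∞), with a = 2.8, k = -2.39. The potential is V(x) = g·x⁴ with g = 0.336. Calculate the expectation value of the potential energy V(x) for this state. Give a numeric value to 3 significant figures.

⟨V⟩ = ∫ V(x)·|χ|² dx / ∫|χ|² dx.
Gaussian moments: ∫x^(2j)·e^(−2ax²) dx = (2j−1)!!/(4a)^j · √(π/(2a)), odd powers integrate to 0; here √(π/(2a)) = 0.74900.
State is unnormalized: ∫|χ|² dx = 0.74900, and ∫χ*·V(x)·χ dx = 0.0060187, so ⟨V⟩ = 0.0060187 / 0.74900.
⟨V⟩ = 0.0080357.

0.00804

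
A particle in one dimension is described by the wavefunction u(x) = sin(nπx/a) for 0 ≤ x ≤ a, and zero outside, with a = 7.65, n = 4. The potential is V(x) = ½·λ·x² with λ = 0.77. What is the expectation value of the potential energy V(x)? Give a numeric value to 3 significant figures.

⟨V⟩ = ∫ V(x)·|u|² dx / ∫|u|² dx.
With sin²θ = (1 − cos2θ)/2 on 0 ≤ x ≤ a: ∫sin²(nπx/a) dx = a/2, ∫x·sin²(nπx/a) dx = a²/4, ∫x²·sin²(nπx/a) dx = a³·(1/6 − 1/(4n²π²)); higher powers xᵏ the same way, integrating xᵏ·cos(2nπx/a) by parts.
State is unnormalized: ∫|u|² dx = 3.8250, and ∫u*·V(x)·u dx = 28.454, so ⟨V⟩ = 28.454 / 3.8250.
⟨V⟩ = 7.4390.

7.44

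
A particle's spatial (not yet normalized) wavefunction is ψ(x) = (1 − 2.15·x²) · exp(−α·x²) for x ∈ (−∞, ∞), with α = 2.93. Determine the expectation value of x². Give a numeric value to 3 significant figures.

⟨x²⟩ = ∫ x²·|ψ|² dx / ∫|ψ|² dx (integrals over the domain).
Expand each integrand as polynomial × e^(−2αx²) and use ∫x^(2j)·e^(−2αx²) dx = (2j−1)!!/(4α)^j · √(π/(2α)), odd powers → 0; here √(π/(2α)) = 0.73219.
State is unnormalized: ∫|ψ|² dx = 0.53748, and ∫ψ*·x²·ψ dx = 0.025246, so ⟨x²⟩ = 0.025246 / 0.53748.
⟨x²⟩ = 0.046972.

0.0470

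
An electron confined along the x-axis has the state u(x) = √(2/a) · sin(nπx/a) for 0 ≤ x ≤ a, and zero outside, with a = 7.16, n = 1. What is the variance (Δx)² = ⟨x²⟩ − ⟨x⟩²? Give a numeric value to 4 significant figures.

Compute ⟨x⟩ and ⟨x²⟩ separately, then (Δx)² = ⟨x²⟩ − ⟨x⟩².
With sin²θ = (1 − cos2θ)/2 on 0 ≤ x ≤ a: ∫sin²(nπx/a) dx = a/2, ∫x·sin²(nπx/a) dx = a²/4, ∫x²·sin²(nπx/a) dx = a³·(1/6 − 1/(4n²π²)); higher powers xᵏ the same way, integrating xᵏ·cos(2nπx/a) by parts.
⟨x⟩ = 3.5800 and ⟨x²⟩ = 14.491.
(Δx)² = 14.491 − (3.5800)² = 1.6750.

1.675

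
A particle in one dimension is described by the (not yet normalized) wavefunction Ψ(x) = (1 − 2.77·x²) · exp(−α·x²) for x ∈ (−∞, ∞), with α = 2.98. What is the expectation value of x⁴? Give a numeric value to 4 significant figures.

0.01715

⟨x⁴⟩ = ∫ x⁴·|Ψ|² dx / ∫|Ψ|² dx (integrals over the domain).
Expand each integrand as polynomial × e^(−2αx²) and use ∫x^(2j)·e^(−2αx²) dx = (2j−1)!!/(4α)^j · √(π/(2α)), odd powers → 0; here √(π/(2α)) = 0.72603.
State is unnormalized: ∫|Ψ|² dx = 0.50621, and ∫Ψ*·x⁴·Ψ dx = 0.0086799, so ⟨x⁴⟩ = 0.0086799 / 0.50621.
⟨x⁴⟩ = 0.017147.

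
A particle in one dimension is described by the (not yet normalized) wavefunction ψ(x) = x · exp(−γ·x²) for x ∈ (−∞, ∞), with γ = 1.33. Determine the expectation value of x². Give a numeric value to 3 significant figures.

⟨x²⟩ = ∫ x²·|ψ|² dx / ∫|ψ|² dx (integrals over the domain).
Expand each integrand as polynomial × e^(−2γx²) and use ∫x^(2j)·e^(−2γx²) dx = (2j−1)!!/(4γ)^j · √(π/(2γ)), odd powers → 0; here √(π/(2γ)) = 1.0868.
State is unnormalized: ∫|ψ|² dx = 0.20428, and ∫ψ*·x²·ψ dx = 0.11519, so ⟨x²⟩ = 0.11519 / 0.20428.
⟨x²⟩ = 0.56391.

0.564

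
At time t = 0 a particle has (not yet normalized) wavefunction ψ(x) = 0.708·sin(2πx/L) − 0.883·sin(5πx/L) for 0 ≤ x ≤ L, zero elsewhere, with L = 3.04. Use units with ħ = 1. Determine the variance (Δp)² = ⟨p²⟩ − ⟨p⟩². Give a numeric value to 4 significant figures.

Compute ⟨p⟩ and ⟨p²⟩ separately; (Δp)² = ⟨p²⟩ − ⟨p⟩².
d²/dx² sin(jπx/L) = −(jπ/L)²·sin(jπx/L); on 0 ≤ x ≤ L, ∫sin²(jπx/L) dx = L/2 and ∫sin(jπx/L)·sin(lπx/L) dx = 0 for j ≠ l, so only diagonal terms survive in ∫|ψ|² and ∫ψ·ψ″; ∫ψ·ψ′ dx = [ψ²/2] between the walls = 0.
Normalization: ∫|ψ|² dx = 1.9470.
⟨p⟩ = 0.0000 and ⟨p²⟩ = 17.923.
(Δp)² = 17.923 − (0.0000)² = 17.923.

17.92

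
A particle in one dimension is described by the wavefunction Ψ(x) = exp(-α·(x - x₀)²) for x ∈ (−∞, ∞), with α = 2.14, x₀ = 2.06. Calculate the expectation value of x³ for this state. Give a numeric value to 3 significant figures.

⟨x³⟩ = ∫ x³·|Ψ|² dx / ∫|Ψ|² dx (integrals over the domain).
Gaussian moments (u = x − x₀): ∫u^(2j)·e^(−2αu²) du = (2j−1)!!/(4α)^j · √(π/(2α)), odd powers integrate to 0; here √(π/(2α)) = 0.85675.
State is unnormalized: ∫|Ψ|² dx = 0.85675, and ∫Ψ*·x³·Ψ dx = 8.1081, so ⟨x³⟩ = 8.1081 / 0.85675.
⟨x³⟩ = 9.4638.

9.46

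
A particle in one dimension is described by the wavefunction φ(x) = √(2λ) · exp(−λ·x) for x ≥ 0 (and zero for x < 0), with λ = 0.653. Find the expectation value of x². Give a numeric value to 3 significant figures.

1.17

⟨x²⟩ = ∫ x²·|φ|² dx (integrals over the domain).
Every integrand reduces to terms xʲ·e^(−2λx) on [0, ∞); use ∫₀^∞ xʲ·e^(−2λx) dx = j!/(2λ)^(j+1).
⟨x²⟩ = 1.1726.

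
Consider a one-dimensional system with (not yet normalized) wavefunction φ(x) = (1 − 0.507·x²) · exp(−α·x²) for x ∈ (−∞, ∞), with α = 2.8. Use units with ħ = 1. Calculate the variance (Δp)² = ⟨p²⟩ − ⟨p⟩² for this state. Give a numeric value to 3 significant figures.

3.38

Compute ⟨p⟩ and ⟨p²⟩ separately; (Δp)² = ⟨p²⟩ − ⟨p⟩².
Expand each integrand as polynomial × e^(−2αx²) and use ∫x^(2j)·e^(−2αx²) dx = (2j−1)!!/(4α)^j · √(π/(2α)), odd powers → 0; here √(π/(2α)) = 0.74900. Differentiate with the product rule, d/dx e^(−αx²) = −2αx·e^(−αx²).
Normalization: ∫|φ|² dx = 0.68579.
⟨p⟩ = 0.0000 and ⟨p²⟩ = 3.3788.
(Δp)² = 3.3788 − (0.0000)² = 3.3788.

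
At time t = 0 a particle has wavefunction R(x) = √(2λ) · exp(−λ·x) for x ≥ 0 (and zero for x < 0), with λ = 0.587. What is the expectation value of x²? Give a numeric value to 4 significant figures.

1.451

⟨x²⟩ = ∫ x²·|R|² dx (integrals over the domain).
Every integrand reduces to terms xʲ·e^(−2λx) on [0, ∞); use ∫₀^∞ xʲ·e^(−2λx) dx = j!/(2λ)^(j+1).
⟨x²⟩ = 1.4511.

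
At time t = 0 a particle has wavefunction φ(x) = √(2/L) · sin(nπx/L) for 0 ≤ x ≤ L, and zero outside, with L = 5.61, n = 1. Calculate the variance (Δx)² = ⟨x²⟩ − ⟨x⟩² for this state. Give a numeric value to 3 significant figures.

Compute ⟨x⟩ and ⟨x²⟩ separately, then (Δx)² = ⟨x²⟩ − ⟨x⟩².
With sin²θ = (1 − cos2θ)/2 on 0 ≤ x ≤ L: ∫sin²(nπx/L) dx = L/2, ∫x·sin²(nπx/L) dx = L²/4, ∫x²·sin²(nπx/L) dx = L³·(1/6 − 1/(4n²π²)); higher powers xᵏ the same way, integrating xᵏ·cos(2nπx/L) by parts.
⟨x⟩ = 2.8050 and ⟨x²⟩ = 8.8963.
(Δx)² = 8.8963 − (2.8050)² = 1.0283.

1.03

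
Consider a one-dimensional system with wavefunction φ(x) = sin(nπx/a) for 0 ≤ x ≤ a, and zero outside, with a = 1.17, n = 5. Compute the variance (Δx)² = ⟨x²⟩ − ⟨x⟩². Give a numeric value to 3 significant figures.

Compute ⟨x⟩ and ⟨x²⟩ separately, then (Δx)² = ⟨x²⟩ − ⟨x⟩².
With sin²θ = (1 − cos2θ)/2 on 0 ≤ x ≤ a: ∫sin²(nπx/a) dx = a/2, ∫x·sin²(nπx/a) dx = a²/4, ∫x²·sin²(nπx/a) dx = a³·(1/6 − 1/(4n²π²)); higher powers xᵏ the same way, integrating xᵏ·cos(2nπx/a) by parts.
Normalization: ∫|φ|² dx = 0.58500.
⟨x⟩ = 0.58500 and ⟨x²⟩ = 0.45353.
(Δx)² = 0.45353 − (0.58500)² = 0.11130.

0.111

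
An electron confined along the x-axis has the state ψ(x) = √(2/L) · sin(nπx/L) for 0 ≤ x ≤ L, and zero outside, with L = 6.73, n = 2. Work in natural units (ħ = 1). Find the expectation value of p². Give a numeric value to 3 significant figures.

0.872

p² ψ = −ħ² d²ψ/dx²; ⟨p²⟩ = −ħ² ∫ ψ*·ψ'' dx.
d/dx sin(nπx/L) = (nπ/L)·cos(nπx/L) and d²/dx² sin(nπx/L) = −(nπ/L)²·sin(nπx/L); on 0 ≤ x ≤ L, ∫sin²(nπx/L) dx = L/2 and ∫sin(nπx/L)·cos(nπx/L) dx = 0.
⟨p²⟩ = 0.87162.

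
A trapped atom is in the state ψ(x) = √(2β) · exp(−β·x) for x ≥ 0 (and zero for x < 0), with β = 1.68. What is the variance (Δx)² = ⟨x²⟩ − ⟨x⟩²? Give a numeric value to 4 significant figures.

0.08858

Compute ⟨x⟩ and ⟨x²⟩ separately, then (Δx)² = ⟨x²⟩ − ⟨x⟩².
Every integrand reduces to terms xʲ·e^(−2βx) on [0, ∞); use ∫₀^∞ xʲ·e^(−2βx) dx = j!/(2β)^(j+1).
⟨x⟩ = 0.29762 and ⟨x²⟩ = 0.17715.
(Δx)² = 0.17715 − (0.29762)² = 0.088577.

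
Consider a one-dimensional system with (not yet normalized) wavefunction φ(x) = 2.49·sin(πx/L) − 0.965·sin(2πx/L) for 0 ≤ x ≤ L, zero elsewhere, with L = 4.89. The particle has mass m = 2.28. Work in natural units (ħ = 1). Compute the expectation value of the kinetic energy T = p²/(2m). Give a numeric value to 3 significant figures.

0.126

T = −(ħ²/2m) d²/dx², so ⟨T⟩ = −(ħ²/2m) ∫ φ*·φ'' dx / ∫|φ|² dx; with m = 2.28.
d²/dx² sin(jπx/L) = −(jπ/L)²·sin(jπx/L); on 0 ≤ x ≤ L, ∫sin²(jπx/L) dx = L/2 and ∫sin(jπx/L)·sin(lπx/L) dx = 0 for j ≠ l, so only diagonal terms survive in ∫|φ|² and ∫φ·φ″; ∫φ·φ′ dx = [φ²/2] between the walls = 0.
State is unnormalized: ∫|φ|² dx = 17.436, and ∫φ*·(−ħ²/2m · φ'') dx = 2.1965, so ⟨T⟩ = 2.1965 / 17.436.
⟨T⟩ = 0.12597.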